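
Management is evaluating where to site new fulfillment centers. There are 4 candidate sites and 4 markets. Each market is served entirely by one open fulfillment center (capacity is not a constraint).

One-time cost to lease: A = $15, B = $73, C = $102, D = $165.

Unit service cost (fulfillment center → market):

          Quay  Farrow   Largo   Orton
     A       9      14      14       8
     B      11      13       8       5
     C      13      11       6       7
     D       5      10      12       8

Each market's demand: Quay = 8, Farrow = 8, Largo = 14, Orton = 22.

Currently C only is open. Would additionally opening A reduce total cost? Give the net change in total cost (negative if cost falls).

Yes — net change −17 (cost falls by 17).

Current service cost with {C}: 430.
Adding A: each market re-picks its cheapest; new service cost 398, saving 32.
Extra fixed cost: 15. Net change = 15 − 32 = -17.
(Totals: 532 → 515.)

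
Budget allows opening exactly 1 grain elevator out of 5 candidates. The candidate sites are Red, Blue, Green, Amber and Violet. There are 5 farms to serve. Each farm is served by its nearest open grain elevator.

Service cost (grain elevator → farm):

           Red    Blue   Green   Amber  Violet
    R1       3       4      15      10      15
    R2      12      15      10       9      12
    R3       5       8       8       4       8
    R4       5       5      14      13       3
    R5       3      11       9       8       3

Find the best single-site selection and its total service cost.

With exactly 1 open, each farm uses its cheapest among the chosen.
{Red}: R1→Red 3, R2→Red 12, R3→Red 5, R4→Red 5, R5→Red 3. Service cost 28.
{Violet}: service cost 41
{Blue}: service cost 43
Among all 5 size-1 choices, {Red} is lowest.

Choose Red only; total service cost 28.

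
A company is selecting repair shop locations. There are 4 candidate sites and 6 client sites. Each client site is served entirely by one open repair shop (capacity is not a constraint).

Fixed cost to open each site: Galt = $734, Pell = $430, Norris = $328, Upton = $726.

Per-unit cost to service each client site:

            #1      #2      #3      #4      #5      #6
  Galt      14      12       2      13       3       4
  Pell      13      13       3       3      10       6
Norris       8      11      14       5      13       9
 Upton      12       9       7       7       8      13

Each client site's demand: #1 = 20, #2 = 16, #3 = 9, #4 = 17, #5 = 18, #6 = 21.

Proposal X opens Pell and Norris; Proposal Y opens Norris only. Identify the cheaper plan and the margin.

Proposal Y is cheaper by 180.

Proposal X: {Pell, Norris}: #1→Norris 8·20=160, #2→Norris 11·16=176, #3→Pell 3·9=27, #4→Pell 3·17=51, #5→Pell 10·18=180, #6→Pell 6·21=126. Service 720; fixed 758; total 1478.
Proposal Y: {Norris}: #1→Norris 8·20=160, #2→Norris 11·16=176, #3→Norris 14·9=126, #4→Norris 5·17=85, #5→Norris 13·18=234, #6→Norris 9·21=189. Service 970; fixed 328; total 1298.
Difference: |1478 − 1298| = 180.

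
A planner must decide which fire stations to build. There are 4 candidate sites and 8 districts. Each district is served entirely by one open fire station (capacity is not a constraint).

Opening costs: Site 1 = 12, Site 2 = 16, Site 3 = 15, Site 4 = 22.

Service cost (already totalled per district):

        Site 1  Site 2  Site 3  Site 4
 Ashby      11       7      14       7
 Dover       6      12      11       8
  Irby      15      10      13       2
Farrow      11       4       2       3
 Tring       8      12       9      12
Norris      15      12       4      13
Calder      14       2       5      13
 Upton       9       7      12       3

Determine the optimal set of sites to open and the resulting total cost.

Open Site 3 and Site 4; minimum total cost 77.

For any fixed open set, each district goes to its cheapest open site; total = fixed + service.
{Site 3, Site 4}: Ashby→Site 4 7, Dover→Site 4 8, Irby→Site 4 2, Farrow→Site 3 2, Tring→Site 3 9, Norris→Site 3 4, Calder→Site 3 5, Upton→Site 4 3. Service 40; fixed 37; total 77.
{Site 2}: Ashby→Site 2 7, Dover→Site 2 12, Irby→Site 2 10, Farrow→Site 2 4, Tring→Site 2 12, Norris→Site 2 12, Calder→Site 2 2, Upton→Site 2 7. Service 66; fixed 16; total 82.
{Site 2, Site 3}: service 52 + fixed 31 = 83
{Site 1, Site 2, Site 3, Site 4}: service 34 + fixed 65 = 99
No other subset beats 77.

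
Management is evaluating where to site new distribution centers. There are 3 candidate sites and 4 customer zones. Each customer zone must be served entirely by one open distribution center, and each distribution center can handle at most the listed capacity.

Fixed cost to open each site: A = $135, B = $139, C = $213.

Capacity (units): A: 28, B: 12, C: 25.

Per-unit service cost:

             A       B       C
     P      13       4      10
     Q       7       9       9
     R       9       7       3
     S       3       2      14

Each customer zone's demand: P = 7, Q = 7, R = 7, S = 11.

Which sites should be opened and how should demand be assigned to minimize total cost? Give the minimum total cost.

Minimum total cost: 447

Open {A, B}: P→B 4·7=28, Q→A 7·7=49, R→A 9·7=63, S→A 3·11=33.
Loads: A carries 25/28, B carries 7/12. Service 173; fixed 274; total 447.
Next best feasible plan costs 496.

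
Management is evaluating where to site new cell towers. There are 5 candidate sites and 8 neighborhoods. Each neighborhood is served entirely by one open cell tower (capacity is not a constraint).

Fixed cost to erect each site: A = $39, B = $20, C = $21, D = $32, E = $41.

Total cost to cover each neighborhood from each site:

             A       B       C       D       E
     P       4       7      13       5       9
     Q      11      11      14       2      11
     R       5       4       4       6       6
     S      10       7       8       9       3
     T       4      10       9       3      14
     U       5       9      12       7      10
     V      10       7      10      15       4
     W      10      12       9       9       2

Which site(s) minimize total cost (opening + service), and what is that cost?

Open B only; minimum total cost 87.

For any fixed open set, each neighborhood goes to its cheapest open site; total = fixed + service.
{B}: P→B 7, Q→B 11, R→B 4, S→B 7, T→B 10, U→B 9, V→B 7, W→B 12. Service 67; fixed 20; total 87.
{D}: P→D 5, Q→D 2, R→D 6, S→D 9, T→D 3, U→D 7, V→D 15, W→D 9. Service 56; fixed 32; total 88.
{B, D}: service 44 + fixed 52 = 96
{A, B, C, D, E}: service 27 + fixed 153 = 180
No other subset beats 87.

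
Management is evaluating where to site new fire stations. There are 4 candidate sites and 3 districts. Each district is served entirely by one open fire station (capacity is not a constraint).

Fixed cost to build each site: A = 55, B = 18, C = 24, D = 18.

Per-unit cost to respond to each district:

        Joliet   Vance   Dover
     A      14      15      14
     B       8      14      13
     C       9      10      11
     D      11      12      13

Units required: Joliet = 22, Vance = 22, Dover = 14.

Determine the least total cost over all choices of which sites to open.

For any fixed open set, each district goes to its cheapest open site; total = fixed + service.
{B, C}: Joliet→B 8·22=176, Vance→C 10·22=220, Dover→C 11·14=154. Service 550; fixed 42; total 592.
{C}: Joliet→C 9·22=198, Vance→C 10·22=220, Dover→C 11·14=154. Service 572; fixed 24; total 596.
{B, C, D}: service 550 + fixed 60 = 610
{A, B, C, D}: Joliet→B 8·22=176, Vance→C 10·22=220, Dover→C 11·14=154. Service 550; fixed 115; total 665.
(All 15 nonempty subsets were checked; B and C is lowest.)

Minimum total cost: 592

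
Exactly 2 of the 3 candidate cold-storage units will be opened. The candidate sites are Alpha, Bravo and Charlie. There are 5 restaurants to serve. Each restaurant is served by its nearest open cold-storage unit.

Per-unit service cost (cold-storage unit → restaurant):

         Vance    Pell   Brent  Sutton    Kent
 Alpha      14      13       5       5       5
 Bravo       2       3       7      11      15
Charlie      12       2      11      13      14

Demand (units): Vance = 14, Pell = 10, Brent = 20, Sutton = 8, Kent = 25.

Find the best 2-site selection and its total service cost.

Choose Alpha and Bravo; total service cost 323.

With exactly 2 open, each restaurant uses its cheapest among the chosen.
{Alpha, Bravo}: Vance→Bravo 2·14=28, Pell→Bravo 3·10=30, Brent→Alpha 5·20=100, Sutton→Alpha 5·8=40, Kent→Alpha 5·25=125. Service cost 323.
{Alpha, Charlie}: service cost 453
{Bravo, Charlie}: service cost 626
Among all 3 size-2 choices, {Alpha, Bravo} is lowest.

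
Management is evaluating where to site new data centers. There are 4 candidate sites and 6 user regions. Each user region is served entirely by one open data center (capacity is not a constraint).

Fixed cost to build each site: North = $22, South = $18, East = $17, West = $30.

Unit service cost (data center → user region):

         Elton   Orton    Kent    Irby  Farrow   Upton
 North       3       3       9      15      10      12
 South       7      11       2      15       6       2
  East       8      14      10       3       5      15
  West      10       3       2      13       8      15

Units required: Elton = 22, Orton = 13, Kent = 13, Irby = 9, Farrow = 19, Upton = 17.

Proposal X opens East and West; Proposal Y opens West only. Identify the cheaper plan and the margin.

Proposal X is cheaper by 174.

Proposal X: {East, West}: Elton→East 8·22=176, Orton→West 3·13=39, Kent→West 2·13=26, Irby→East 3·9=27, Farrow→East 5·19=95, Upton→East 15·17=255. Service 618; fixed 47; total 665.
Proposal Y: {West}: Elton→West 10·22=220, Orton→West 3·13=39, Kent→West 2·13=26, Irby→West 13·9=117, Farrow→West 8·19=152, Upton→West 15·17=255. Service 809; fixed 30; total 839.
Difference: |665 − 839| = 174.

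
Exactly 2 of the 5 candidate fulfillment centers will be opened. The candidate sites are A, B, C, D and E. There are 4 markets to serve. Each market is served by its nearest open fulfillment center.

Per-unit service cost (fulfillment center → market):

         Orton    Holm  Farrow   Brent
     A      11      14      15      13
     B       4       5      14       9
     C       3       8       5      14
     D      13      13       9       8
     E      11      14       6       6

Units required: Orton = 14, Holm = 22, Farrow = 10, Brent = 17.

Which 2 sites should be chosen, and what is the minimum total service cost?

With exactly 2 open, each market uses its cheapest among the chosen.
{B, E}: Orton→B 4·14=56, Holm→B 5·22=110, Farrow→E 6·10=60, Brent→E 6·17=102. Service cost 328.
{B, C}: service cost 355
{C, E}: service cost 370
Among all 10 size-2 choices, {B, E} is lowest.

Choose B and E; total service cost 328.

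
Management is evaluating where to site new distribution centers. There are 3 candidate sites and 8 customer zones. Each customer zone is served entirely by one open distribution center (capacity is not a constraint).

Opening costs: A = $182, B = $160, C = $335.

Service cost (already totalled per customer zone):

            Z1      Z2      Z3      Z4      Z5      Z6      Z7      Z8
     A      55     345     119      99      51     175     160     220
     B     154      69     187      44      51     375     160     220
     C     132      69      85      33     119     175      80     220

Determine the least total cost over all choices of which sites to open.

For any fixed open set, each customer zone goes to its cheapest open site; total = fixed + service.
{A, B}: Z1→A 55, Z2→B 69, Z3→A 119, Z4→B 44, Z5→A 51, Z6→A 175, Z7→A 160, Z8→A 220. Service 893; fixed 342; total 1235.
{C}: service 913 + fixed 335 = 1248
{A, C}: service 768 + fixed 517 = 1285
{A, B, C}: service 768 + fixed 677 = 1445
(All 7 nonempty subsets were checked; A and B is lowest.)

Minimum total cost: 1235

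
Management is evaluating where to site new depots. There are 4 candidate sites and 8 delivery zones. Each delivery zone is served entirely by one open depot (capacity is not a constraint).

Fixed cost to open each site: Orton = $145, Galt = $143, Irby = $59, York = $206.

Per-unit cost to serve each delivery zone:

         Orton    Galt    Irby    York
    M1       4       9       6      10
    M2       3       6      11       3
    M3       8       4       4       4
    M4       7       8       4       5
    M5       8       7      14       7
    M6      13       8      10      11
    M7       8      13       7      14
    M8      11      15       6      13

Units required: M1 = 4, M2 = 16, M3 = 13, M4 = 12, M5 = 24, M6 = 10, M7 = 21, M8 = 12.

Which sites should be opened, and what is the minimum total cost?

For any fixed open set, each delivery zone goes to its cheapest open site; total = fixed + service.
{Orton, Irby}: M1→Orton 4·4=16, M2→Orton 3·16=48, M3→Irby 4·13=52, M4→Irby 4·12=48, M5→Orton 8·24=192, M6→Irby 10·10=100, M7→Irby 7·21=147, M8→Irby 6·12=72. Service 675; fixed 204; total 879.
{Galt, Irby}: service 687 + fixed 202 = 889
{Irby, York}: service 659 + fixed 265 = 924
{Orton, Galt, Irby, York}: M1→Orton 4·4=16, M2→Orton 3·16=48, M3→Galt 4·13=52, M4→Irby 4·12=48, M5→Galt 7·24=168, M6→Galt 8·10=80, M7→Irby 7·21=147, M8→Irby 6·12=72. Service 631; fixed 553; total 1184.
No other subset beats 879.

Open Orton and Irby; minimum total cost 879.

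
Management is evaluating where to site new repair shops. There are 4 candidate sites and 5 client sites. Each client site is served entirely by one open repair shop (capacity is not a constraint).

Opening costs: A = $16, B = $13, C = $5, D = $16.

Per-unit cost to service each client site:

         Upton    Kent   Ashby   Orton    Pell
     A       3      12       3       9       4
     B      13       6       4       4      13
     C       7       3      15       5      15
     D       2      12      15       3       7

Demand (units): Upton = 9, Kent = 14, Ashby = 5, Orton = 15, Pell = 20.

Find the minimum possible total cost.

Minimum total cost: 237

For any fixed open set, each client site goes to its cheapest open site; total = fixed + service.
{A, C, D}: Upton→D 2·9=18, Kent→C 3·14=42, Ashby→A 3·5=15, Orton→D 3·15=45, Pell→A 4·20=80. Service 200; fixed 37; total 237.
{A, B, C, D}: Upton→D 2·9=18, Kent→C 3·14=42, Ashby→A 3·5=15, Orton→D 3·15=45, Pell→A 4·20=80. Service 200; fixed 50; total 250.
{A, B, C}: service 224 + fixed 34 = 258
{C}: Upton→C 7·9=63, Kent→C 3·14=42, Ashby→C 15·5=75, Orton→C 5·15=75, Pell→C 15·20=300. Service 555; fixed 5; total 560.
No other subset beats 237.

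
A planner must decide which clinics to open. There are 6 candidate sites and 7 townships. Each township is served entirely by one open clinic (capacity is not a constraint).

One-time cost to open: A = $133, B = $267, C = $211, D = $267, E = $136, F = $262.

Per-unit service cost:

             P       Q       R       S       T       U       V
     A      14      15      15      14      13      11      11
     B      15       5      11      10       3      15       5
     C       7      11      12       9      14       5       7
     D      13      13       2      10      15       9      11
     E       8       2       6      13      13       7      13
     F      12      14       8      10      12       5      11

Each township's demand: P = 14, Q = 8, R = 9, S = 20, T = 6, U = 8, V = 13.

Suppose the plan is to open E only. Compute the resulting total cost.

Total cost: 881

Each township is assigned to its cheapest site among the open ones.
{E}: P→E 8·14=112, Q→E 2·8=16, R→E 6·9=54, S→E 13·20=260, T→E 13·6=78, U→E 7·8=56, V→E 13·13=169. Service 745; fixed 136; total 881.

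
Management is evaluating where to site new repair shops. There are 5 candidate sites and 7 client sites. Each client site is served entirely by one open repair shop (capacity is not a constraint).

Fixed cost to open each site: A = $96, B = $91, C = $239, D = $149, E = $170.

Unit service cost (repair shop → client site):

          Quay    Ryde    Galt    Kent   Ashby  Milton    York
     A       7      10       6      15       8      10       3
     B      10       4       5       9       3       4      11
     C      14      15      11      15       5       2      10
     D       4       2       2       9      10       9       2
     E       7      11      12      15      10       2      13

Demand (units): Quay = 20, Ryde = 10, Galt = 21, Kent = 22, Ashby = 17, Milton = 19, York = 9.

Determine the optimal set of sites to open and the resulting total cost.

Open B and D; minimum total cost 725.

For any fixed open set, each client site goes to its cheapest open site; total = fixed + service.
{B, D}: Quay→D 4·20=80, Ryde→D 2·10=20, Galt→D 2·21=42, Kent→B 9·22=198, Ashby→B 3·17=51, Milton→B 4·19=76, York→D 2·9=18. Service 485; fixed 240; total 725.
{A, B, D}: service 485 + fixed 336 = 821
{A, B}: Quay→A 7·20=140, Ryde→B 4·10=40, Galt→B 5·21=105, Kent→B 9·22=198, Ashby→B 3·17=51, Milton→B 4·19=76, York→A 3·9=27. Service 637; fixed 187; total 824.
{A, B, C, D, E}: service 447 + fixed 745 = 1192
No other subset beats 725.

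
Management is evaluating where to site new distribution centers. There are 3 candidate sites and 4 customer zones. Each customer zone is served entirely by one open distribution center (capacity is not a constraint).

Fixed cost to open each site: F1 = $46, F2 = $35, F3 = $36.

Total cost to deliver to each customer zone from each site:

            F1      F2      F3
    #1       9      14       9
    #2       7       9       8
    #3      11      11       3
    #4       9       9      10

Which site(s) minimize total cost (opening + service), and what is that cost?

Open F3 only; minimum total cost 66.

For any fixed open set, each customer zone goes to its cheapest open site; total = fixed + service.
{F3}: #1→F3 9, #2→F3 8, #3→F3 3, #4→F3 10. Service 30; fixed 36; total 66.
{F2}: service 43 + fixed 35 = 78
{F1}: #1→F1 9, #2→F1 7, #3→F1 11, #4→F1 9. Service 36; fixed 46; total 82.
{F1, F2, F3}: service 28 + fixed 117 = 145
No other subset beats 66.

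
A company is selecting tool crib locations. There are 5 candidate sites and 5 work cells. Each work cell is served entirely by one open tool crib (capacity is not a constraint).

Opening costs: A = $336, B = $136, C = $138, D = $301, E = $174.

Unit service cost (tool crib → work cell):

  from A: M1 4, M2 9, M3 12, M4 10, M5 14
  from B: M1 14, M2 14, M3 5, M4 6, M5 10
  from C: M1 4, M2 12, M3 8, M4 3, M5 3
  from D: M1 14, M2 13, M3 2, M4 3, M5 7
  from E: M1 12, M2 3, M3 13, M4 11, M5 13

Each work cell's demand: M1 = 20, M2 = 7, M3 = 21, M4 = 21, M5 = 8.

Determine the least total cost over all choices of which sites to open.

Minimum total cost: 557

For any fixed open set, each work cell goes to its cheapest open site; total = fixed + service.
{C}: M1→C 4·20=80, M2→C 12·7=84, M3→C 8·21=168, M4→C 3·21=63, M5→C 3·8=24. Service 419; fixed 138; total 557.
{B, C}: service 356 + fixed 274 = 630
{C, E}: M1→C 4·20=80, M2→E 3·7=21, M3→C 8·21=168, M4→C 3·21=63, M5→C 3·8=24. Service 356; fixed 312; total 668.
{A, B, C, D, E}: M1→A 4·20=80, M2→E 3·7=21, M3→D 2·21=42, M4→C 3·21=63, M5→C 3·8=24. Service 230; fixed 1085; total 1315.
No other subset beats 557.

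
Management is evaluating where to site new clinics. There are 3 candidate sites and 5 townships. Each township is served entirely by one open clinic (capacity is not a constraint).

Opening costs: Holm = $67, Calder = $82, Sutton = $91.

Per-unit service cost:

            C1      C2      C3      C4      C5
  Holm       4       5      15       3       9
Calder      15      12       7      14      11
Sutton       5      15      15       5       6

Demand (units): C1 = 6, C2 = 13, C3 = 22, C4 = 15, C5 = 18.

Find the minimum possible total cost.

For any fixed open set, each township goes to its cheapest open site; total = fixed + service.
{Holm, Calder}: C1→Holm 4·6=24, C2→Holm 5·13=65, C3→Calder 7·22=154, C4→Holm 3·15=45, C5→Holm 9·18=162. Service 450; fixed 149; total 599.
{Holm, Calder, Sutton}: service 396 + fixed 240 = 636
{Holm}: service 626 + fixed 67 = 693
No other subset beats 599.

Minimum total cost: 599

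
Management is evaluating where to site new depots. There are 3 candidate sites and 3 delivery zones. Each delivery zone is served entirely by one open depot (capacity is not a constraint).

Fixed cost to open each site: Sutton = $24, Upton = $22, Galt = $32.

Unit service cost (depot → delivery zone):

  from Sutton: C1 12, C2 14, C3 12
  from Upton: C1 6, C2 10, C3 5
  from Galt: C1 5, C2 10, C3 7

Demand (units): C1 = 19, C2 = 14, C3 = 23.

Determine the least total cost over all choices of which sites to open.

For any fixed open set, each delivery zone goes to its cheapest open site; total = fixed + service.
{Upton}: C1→Upton 6·19=114, C2→Upton 10·14=140, C3→Upton 5·23=115. Service 369; fixed 22; total 391.
{Upton, Galt}: C1→Galt 5·19=95, C2→Upton 10·14=140, C3→Upton 5·23=115. Service 350; fixed 54; total 404.
{Sutton, Upton}: service 369 + fixed 46 = 415
{Sutton, Upton, Galt}: C1→Galt 5·19=95, C2→Upton 10·14=140, C3→Upton 5·23=115. Service 350; fixed 78; total 428.
No other subset beats 391.

Minimum total cost: 391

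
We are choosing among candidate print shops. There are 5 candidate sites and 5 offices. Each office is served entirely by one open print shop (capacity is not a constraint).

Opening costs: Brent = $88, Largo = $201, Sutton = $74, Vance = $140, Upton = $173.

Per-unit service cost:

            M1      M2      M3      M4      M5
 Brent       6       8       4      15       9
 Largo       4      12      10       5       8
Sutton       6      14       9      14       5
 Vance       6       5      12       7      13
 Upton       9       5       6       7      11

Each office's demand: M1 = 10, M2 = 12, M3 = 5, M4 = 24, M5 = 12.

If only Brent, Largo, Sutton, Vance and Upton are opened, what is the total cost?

Total cost: 976

Each office is assigned to its cheapest site among the open ones.
{Brent, Largo, Sutton, Vance, Upton}: M1→Largo 4·10=40, M2→Vance 5·12=60, M3→Brent 4·5=20, M4→Largo 5·24=120, M5→Sutton 5·12=60. Service 300; fixed 676; total 976.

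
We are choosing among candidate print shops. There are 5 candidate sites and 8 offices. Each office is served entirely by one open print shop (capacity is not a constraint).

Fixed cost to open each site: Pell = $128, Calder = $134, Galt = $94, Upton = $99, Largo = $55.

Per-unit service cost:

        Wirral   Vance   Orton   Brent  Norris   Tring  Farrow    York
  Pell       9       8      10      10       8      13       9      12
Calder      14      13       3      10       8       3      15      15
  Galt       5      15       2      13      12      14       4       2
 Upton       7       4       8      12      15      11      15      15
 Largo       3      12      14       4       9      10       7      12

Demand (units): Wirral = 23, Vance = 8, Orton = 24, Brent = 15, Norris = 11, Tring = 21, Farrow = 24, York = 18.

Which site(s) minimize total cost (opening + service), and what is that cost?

Open Calder, Galt and Largo; minimum total cost 839.

For any fixed open set, each office goes to its cheapest open site; total = fixed + service.
{Calder, Galt, Largo}: Wirral→Largo 3·23=69, Vance→Largo 12·8=96, Orton→Galt 2·24=48, Brent→Largo 4·15=60, Norris→Calder 8·11=88, Tring→Calder 3·21=63, Farrow→Galt 4·24=96, York→Galt 2·18=36. Service 556; fixed 283; total 839.
{Galt, Largo}: service 714 + fixed 149 = 863
{Calder, Galt, Upton, Largo}: service 492 + fixed 382 = 874
{Pell, Calder, Galt, Upton, Largo}: Wirral→Largo 3·23=69, Vance→Upton 4·8=32, Orton→Galt 2·24=48, Brent→Largo 4·15=60, Norris→Pell 8·11=88, Tring→Calder 3·21=63, Farrow→Galt 4·24=96, York→Galt 2·18=36. Service 492; fixed 510; total 1002.
No other subset beats 839.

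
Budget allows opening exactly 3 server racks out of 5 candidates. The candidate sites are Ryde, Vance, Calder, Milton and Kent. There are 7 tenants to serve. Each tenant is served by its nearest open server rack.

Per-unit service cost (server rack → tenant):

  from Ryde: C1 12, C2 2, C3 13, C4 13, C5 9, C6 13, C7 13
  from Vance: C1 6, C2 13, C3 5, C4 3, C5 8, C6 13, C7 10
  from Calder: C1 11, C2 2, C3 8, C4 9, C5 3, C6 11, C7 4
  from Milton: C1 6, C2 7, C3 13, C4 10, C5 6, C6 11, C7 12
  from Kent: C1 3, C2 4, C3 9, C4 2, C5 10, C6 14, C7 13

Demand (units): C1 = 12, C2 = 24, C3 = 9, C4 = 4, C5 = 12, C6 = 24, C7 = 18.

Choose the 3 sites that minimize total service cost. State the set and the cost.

With exactly 3 open, each tenant uses its cheapest among the chosen.
{Vance, Calder, Kent}: C1→Kent 3·12=36, C2→Calder 2·24=48, C3→Vance 5·9=45, C4→Kent 2·4=8, C5→Calder 3·12=36, C6→Calder 11·24=264, C7→Calder 4·18=72. Service cost 509.
{Ryde, Calder, Kent}: service cost 536
{Calder, Milton, Kent}: service cost 536
Among all 10 size-3 choices, {Vance, Calder, Kent} is lowest.

Choose Vance, Calder and Kent; total service cost 509.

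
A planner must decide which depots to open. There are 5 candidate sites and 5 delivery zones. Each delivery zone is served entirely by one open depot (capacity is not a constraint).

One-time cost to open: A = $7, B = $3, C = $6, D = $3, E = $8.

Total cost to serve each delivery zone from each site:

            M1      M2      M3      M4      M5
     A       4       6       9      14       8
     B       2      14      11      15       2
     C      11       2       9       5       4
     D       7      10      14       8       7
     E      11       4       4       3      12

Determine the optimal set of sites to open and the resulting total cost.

Open B and E; minimum total cost 26.

For any fixed open set, each delivery zone goes to its cheapest open site; total = fixed + service.
{B, E}: M1→B 2, M2→E 4, M3→E 4, M4→E 3, M5→B 2. Service 15; fixed 11; total 26.
{B, C}: M1→B 2, M2→C 2, M3→C 9, M4→C 5, M5→B 2. Service 20; fixed 9; total 29.
{B, D, E}: M1→B 2, M2→E 4, M3→E 4, M4→E 3, M5→B 2. Service 15; fixed 14; total 29.
{A, B, C, D, E}: service 13 + fixed 27 = 40
No other subset beats 26.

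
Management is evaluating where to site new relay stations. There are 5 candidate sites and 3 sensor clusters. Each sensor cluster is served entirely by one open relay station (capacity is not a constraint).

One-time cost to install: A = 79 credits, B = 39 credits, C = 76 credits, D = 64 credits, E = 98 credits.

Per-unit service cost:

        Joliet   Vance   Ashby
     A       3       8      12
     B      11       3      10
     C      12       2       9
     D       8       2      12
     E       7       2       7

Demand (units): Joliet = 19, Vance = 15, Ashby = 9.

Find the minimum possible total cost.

Minimum total cost: 310

For any fixed open set, each sensor cluster goes to its cheapest open site; total = fixed + service.
{A, B}: Joliet→A 3·19=57, Vance→B 3·15=45, Ashby→B 10·9=90. Service 192; fixed 118; total 310.
{A, C}: service 168 + fixed 155 = 323
{E}: Joliet→E 7·19=133, Vance→E 2·15=30, Ashby→E 7·9=63. Service 226; fixed 98; total 324.
{A, B, C, D, E}: Joliet→A 3·19=57, Vance→C 2·15=30, Ashby→E 7·9=63. Service 150; fixed 356; total 506.
No other subset beats 310.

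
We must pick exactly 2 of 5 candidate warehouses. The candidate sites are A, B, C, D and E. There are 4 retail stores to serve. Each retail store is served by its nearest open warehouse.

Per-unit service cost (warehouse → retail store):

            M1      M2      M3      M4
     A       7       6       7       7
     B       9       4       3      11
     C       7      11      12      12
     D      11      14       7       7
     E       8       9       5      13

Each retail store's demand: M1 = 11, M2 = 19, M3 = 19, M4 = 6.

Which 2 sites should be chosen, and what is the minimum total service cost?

With exactly 2 open, each retail store uses its cheapest among the chosen.
{A, B}: M1→A 7·11=77, M2→B 4·19=76, M3→B 3·19=57, M4→A 7·6=42. Service cost 252.
{B, D}: service cost 274
{B, C}: service cost 276
Among all 10 size-2 choices, {A, B} is lowest.

Choose A and B; total service cost 252.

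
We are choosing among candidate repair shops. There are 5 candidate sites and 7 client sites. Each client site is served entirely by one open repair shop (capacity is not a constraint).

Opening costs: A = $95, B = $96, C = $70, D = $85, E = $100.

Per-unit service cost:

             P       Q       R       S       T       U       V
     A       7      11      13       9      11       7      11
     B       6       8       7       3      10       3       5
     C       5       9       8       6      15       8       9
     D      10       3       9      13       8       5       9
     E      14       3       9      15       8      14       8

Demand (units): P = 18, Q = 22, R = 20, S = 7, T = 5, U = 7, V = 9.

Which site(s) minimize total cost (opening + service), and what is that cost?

For any fixed open set, each client site goes to its cheapest open site; total = fixed + service.
{B, D}: P→B 6·18=108, Q→D 3·22=66, R→B 7·20=140, S→B 3·7=21, T→D 8·5=40, U→B 3·7=21, V→B 5·9=45. Service 441; fixed 181; total 622.
{B, E}: service 441 + fixed 196 = 637
{B}: service 561 + fixed 96 = 657
{A, B, C, D, E}: P→C 5·18=90, Q→D 3·22=66, R→B 7·20=140, S→B 3·7=21, T→D 8·5=40, U→B 3·7=21, V→B 5·9=45. Service 423; fixed 446; total 869.
No other subset beats 622.

Open B and D; minimum total cost 622.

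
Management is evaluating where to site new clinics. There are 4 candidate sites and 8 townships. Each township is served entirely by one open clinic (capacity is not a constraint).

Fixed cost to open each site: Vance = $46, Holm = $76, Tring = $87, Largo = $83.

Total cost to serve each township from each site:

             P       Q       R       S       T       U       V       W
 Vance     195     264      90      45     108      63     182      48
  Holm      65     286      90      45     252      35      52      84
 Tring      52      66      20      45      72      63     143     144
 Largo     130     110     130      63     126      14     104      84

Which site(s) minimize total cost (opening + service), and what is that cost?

Open Holm and Tring; minimum total cost 589.

For any fixed open set, each township goes to its cheapest open site; total = fixed + service.
{Holm, Tring}: P→Tring 52, Q→Tring 66, R→Tring 20, S→Holm 45, T→Tring 72, U→Holm 35, V→Holm 52, W→Holm 84. Service 426; fixed 163; total 589.
{Vance, Holm, Tring}: P→Tring 52, Q→Tring 66, R→Tring 20, S→Vance 45, T→Tring 72, U→Holm 35, V→Holm 52, W→Vance 48. Service 390; fixed 209; total 599.
{Tring, Largo}: P→Tring 52, Q→Tring 66, R→Tring 20, S→Tring 45, T→Tring 72, U→Largo 14, V→Largo 104, W→Largo 84. Service 457; fixed 170; total 627.
{Vance, Holm, Tring, Largo}: service 369 + fixed 292 = 661
(All 15 nonempty subsets were checked; Holm and Tring is lowest.)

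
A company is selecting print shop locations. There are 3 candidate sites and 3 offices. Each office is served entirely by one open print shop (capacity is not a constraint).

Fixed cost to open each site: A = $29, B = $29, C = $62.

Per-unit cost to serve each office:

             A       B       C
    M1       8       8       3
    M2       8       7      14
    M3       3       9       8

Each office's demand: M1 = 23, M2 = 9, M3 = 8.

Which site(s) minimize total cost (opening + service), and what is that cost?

For any fixed open set, each office goes to its cheapest open site; total = fixed + service.
{A, C}: M1→C 3·23=69, M2→A 8·9=72, M3→A 3·8=24. Service 165; fixed 91; total 256.
{A, B, C}: service 156 + fixed 120 = 276
{B, C}: M1→C 3·23=69, M2→B 7·9=63, M3→C 8·8=64. Service 196; fixed 91; total 287.
{A}: M1→A 8·23=184, M2→A 8·9=72, M3→A 3·8=24. Service 280; fixed 29; total 309.
No other subset beats 256.

Open A and C; minimum total cost 256.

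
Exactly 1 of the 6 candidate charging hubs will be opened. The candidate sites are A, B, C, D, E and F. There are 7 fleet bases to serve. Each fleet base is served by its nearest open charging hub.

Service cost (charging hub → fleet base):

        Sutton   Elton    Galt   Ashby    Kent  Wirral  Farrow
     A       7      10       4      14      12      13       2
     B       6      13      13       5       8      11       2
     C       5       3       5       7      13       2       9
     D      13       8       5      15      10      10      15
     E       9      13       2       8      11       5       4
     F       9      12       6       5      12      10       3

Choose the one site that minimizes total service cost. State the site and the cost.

With exactly 1 open, each fleet base uses its cheapest among the chosen.
{C}: Sutton→C 5, Elton→C 3, Galt→C 5, Ashby→C 7, Kent→C 13, Wirral→C 2, Farrow→C 9. Service cost 44.
{E}: service cost 52
{F}: service cost 57
Among all 6 size-1 choices, {C} is lowest.

Choose C only; total service cost 44.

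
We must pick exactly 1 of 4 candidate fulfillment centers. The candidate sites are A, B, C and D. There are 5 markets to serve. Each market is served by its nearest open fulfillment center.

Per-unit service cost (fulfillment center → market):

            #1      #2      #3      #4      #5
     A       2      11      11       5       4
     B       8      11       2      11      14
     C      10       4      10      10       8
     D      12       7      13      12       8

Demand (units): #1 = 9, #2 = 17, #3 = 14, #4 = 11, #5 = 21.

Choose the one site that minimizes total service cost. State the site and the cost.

Choose A only; total service cost 498.

With exactly 1 open, each market uses its cheapest among the chosen.
{A}: #1→A 2·9=18, #2→A 11·17=187, #3→A 11·14=154, #4→A 5·11=55, #5→A 4·21=84. Service cost 498.
{C}: service cost 576
{B}: service cost 702
Among all 4 size-1 choices, {A} is lowest.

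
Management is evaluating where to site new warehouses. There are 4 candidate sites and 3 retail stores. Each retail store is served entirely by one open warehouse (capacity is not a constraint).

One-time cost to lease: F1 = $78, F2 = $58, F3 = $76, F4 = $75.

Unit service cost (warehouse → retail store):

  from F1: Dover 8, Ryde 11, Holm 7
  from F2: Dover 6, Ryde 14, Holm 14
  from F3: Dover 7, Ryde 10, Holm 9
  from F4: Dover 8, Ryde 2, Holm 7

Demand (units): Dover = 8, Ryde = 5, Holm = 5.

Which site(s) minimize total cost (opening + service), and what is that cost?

Open F4 only; minimum total cost 184.

For any fixed open set, each retail store goes to its cheapest open site; total = fixed + service.
{F4}: Dover→F4 8·8=64, Ryde→F4 2·5=10, Holm→F4 7·5=35. Service 109; fixed 75; total 184.
{F2, F4}: service 93 + fixed 133 = 226
{F3}: Dover→F3 7·8=56, Ryde→F3 10·5=50, Holm→F3 9·5=45. Service 151; fixed 76; total 227.
{F1, F2, F3, F4}: Dover→F2 6·8=48, Ryde→F4 2·5=10, Holm→F1 7·5=35. Service 93; fixed 287; total 380.
No other subset beats 184.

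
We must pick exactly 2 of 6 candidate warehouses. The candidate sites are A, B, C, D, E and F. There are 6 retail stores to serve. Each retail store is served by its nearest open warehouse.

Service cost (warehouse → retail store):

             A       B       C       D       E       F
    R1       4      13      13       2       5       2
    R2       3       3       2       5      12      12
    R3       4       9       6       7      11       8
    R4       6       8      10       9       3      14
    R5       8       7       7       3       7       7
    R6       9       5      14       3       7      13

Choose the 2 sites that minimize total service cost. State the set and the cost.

With exactly 2 open, each retail store uses its cheapest among the chosen.
{A, D}: R1→D 2, R2→A 3, R3→A 4, R4→A 6, R5→D 3, R6→D 3. Service cost 21.
{D, E}: service cost 23
{C, D}: service cost 25
Among all 15 size-2 choices, {A, D} is lowest.

Choose A and D; total service cost 21.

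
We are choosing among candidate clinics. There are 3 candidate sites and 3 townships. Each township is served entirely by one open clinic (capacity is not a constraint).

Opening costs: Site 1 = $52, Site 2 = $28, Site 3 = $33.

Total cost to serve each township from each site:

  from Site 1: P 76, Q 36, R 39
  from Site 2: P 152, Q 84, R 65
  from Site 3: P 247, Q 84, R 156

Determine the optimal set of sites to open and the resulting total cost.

Open Site 1 only; minimum total cost 203.

For any fixed open set, each township goes to its cheapest open site; total = fixed + service.
{Site 1}: P→Site 1 76, Q→Site 1 36, R→Site 1 39. Service 151; fixed 52; total 203.
{Site 1, Site 2}: service 151 + fixed 80 = 231
{Site 1, Site 3}: service 151 + fixed 85 = 236
{Site 1, Site 2, Site 3}: P→Site 1 76, Q→Site 1 36, R→Site 1 39. Service 151; fixed 113; total 264.
No other subset beats 203.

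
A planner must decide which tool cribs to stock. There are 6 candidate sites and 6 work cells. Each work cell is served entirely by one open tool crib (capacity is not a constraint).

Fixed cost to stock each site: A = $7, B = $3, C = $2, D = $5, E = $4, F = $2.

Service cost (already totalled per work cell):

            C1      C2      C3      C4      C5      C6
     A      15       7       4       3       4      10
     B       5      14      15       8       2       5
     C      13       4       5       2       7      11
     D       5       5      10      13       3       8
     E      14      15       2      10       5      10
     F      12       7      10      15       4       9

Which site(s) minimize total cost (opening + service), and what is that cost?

For any fixed open set, each work cell goes to its cheapest open site; total = fixed + service.
{B, C}: C1→B 5, C2→C 4, C3→C 5, C4→C 2, C5→B 2, C6→B 5. Service 23; fixed 5; total 28.
{B, C, E}: service 20 + fixed 9 = 29
{B, C, F}: service 23 + fixed 7 = 30
{A, B, C, D, E, F}: service 20 + fixed 23 = 43
No other subset beats 28.

Open B and C; minimum total cost 28.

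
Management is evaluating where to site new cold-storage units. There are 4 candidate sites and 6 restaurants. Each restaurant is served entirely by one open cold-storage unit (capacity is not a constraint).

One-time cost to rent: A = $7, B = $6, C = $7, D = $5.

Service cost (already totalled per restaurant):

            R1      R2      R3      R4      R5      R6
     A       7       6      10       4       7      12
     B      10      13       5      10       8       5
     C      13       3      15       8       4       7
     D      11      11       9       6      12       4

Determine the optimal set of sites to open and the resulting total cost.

Open A and B; minimum total cost 47.

For any fixed open set, each restaurant goes to its cheapest open site; total = fixed + service.
{A, B}: R1→A 7, R2→A 6, R3→B 5, R4→A 4, R5→A 7, R6→B 5. Service 34; fixed 13; total 47.
{A, B, C}: R1→A 7, R2→C 3, R3→B 5, R4→A 4, R5→C 4, R6→B 5. Service 28; fixed 20; total 48.
{B, C}: service 35 + fixed 13 = 48
{A, B, C, D}: service 27 + fixed 25 = 52
(All 15 nonempty subsets were checked; A and B is lowest.)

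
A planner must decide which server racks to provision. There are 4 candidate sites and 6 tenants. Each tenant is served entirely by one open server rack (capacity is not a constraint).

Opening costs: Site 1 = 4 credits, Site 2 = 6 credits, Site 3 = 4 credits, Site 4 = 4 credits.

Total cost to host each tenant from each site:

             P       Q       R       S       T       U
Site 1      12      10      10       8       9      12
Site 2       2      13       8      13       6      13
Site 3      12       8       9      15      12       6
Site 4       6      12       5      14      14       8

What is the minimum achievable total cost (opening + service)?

For any fixed open set, each tenant goes to its cheapest open site; total = fixed + service.
{Site 1, Site 2, Site 3}: P→Site 2 2, Q→Site 3 8, R→Site 2 8, S→Site 1 8, T→Site 2 6, U→Site 3 6. Service 38; fixed 14; total 52.
{Site 1, Site 2, Site 3, Site 4}: P→Site 2 2, Q→Site 3 8, R→Site 4 5, S→Site 1 8, T→Site 2 6, U→Site 3 6. Service 35; fixed 18; total 53.
{Site 1, Site 2, Site 4}: service 39 + fixed 14 = 53
{Site 1}: P→Site 1 12, Q→Site 1 10, R→Site 1 10, S→Site 1 8, T→Site 1 9, U→Site 1 12. Service 61; fixed 4; total 65.
No other subset beats 52.

Minimum total cost: 52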